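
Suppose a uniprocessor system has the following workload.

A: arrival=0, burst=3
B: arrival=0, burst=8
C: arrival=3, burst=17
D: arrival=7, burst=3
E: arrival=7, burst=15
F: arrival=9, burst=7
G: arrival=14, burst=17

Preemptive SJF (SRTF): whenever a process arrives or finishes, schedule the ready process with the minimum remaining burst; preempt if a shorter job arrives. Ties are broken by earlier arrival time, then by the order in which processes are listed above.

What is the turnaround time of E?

Schedule: | A 0-3 | B 3-7 | D 7-10 | B 10-14 | F 14-21 | E 21-36 | C 36-53 | G 53-70 |
Completion: A=3  B=14  C=53  D=10  E=36  F=21  G=70
Turnaround (C−A): A=3  B=14  C=50  D=3  E=29  F=12  G=56
Turnaround(E) = completion − arrival = 36 − 7 = 29

29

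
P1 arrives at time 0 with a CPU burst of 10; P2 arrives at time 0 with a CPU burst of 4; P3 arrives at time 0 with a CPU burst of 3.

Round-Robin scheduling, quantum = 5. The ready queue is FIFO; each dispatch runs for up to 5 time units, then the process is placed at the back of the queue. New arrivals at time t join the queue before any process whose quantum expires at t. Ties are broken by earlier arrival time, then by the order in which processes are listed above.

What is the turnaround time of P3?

Gantt: | P1 0-5 | P2 5-9 | P3 9-12 | P1 12-17 |
Completion: P1=17  P2=9  P3=12
Turnaround (C−A): P1=17  P2=9  P3=12
Turnaround(P3) = completion − arrival = 12 − 0 = 12

12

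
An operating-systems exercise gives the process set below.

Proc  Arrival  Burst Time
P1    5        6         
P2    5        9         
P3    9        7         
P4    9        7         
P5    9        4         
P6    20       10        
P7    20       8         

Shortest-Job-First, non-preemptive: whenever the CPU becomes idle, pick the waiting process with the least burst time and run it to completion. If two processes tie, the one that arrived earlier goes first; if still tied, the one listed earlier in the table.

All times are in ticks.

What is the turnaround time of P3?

13

Schedule: | idle 0-5 | P1 5-11 | P5 11-15 | P3 15-22 | P4 22-29 | P7 29-37 | P2 37-46 | P6 46-56 |
Completion: P1=11  P2=46  P3=22  P4=29  P5=15  P6=56  P7=37
Turnaround (C−A): P1=6  P2=41  P3=13  P4=20  P5=6  P6=36  P7=17
Turnaround(P3) = completion − arrival = 22 − 9 = 13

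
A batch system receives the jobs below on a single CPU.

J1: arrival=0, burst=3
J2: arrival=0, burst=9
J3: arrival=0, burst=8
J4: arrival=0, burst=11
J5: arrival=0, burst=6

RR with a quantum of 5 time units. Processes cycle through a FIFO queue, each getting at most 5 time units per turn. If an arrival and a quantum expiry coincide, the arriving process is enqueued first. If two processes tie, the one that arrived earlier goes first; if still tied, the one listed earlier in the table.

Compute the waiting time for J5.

30

Schedule: | J1 0-3 | J2 3-8 | J3 8-13 | J4 13-18 | J5 18-23 | J2 23-27 | J3 27-30 | J4 30-35 | J5 35-36 | J4 36-37 |
Completion: J1=3  J2=27  J3=30  J4=37  J5=36
Turnaround (C−A): J1=3  J2=27  J3=30  J4=37  J5=36
Waiting(J5) = turnaround − burst = 36 − 6 = 30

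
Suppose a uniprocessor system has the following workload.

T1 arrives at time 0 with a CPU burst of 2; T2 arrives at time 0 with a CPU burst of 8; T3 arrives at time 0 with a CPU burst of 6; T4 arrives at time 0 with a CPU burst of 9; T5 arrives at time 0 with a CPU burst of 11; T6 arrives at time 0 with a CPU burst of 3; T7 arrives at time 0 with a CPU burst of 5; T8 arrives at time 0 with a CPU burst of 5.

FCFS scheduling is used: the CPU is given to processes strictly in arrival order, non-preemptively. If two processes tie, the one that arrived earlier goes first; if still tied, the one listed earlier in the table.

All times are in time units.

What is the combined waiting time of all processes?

172

Gantt: | T1 0-2 | T2 2-10 | T3 10-16 | T4 16-25 | T5 25-36 | T6 36-39 | T7 39-44 | T8 44-49 |
Completion: T1=2  T2=10  T3=16  T4=25  T5=36  T6=39  T7=44  T8=49
Waiting = turnaround − burst: T1=0, T2=2, T3=10, T4=16, T5=25, T6=36, T7=39, T8=44
Total waiting = 0 + 2 + 10 + 16 + 25 + 36 + 39 + 44 = 172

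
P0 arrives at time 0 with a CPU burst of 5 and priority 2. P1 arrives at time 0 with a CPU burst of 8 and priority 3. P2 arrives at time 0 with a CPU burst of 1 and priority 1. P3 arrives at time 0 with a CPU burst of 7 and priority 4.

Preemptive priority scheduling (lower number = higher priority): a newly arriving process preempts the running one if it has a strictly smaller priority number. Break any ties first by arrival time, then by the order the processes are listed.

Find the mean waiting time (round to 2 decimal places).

Gantt: | P2 0-1 | P0 1-6 | P1 6-14 | P3 14-21 |
Completion: P0=6  P1=14  P2=1  P3=21
Turnaround (C−A): P0=6  P1=14  P2=1  P3=21
Waiting times: P0=1, P1=6, P2=0, P3=14
Average waiting = (1+6+0+14) / 4 = 21/4 = 5.25

5.25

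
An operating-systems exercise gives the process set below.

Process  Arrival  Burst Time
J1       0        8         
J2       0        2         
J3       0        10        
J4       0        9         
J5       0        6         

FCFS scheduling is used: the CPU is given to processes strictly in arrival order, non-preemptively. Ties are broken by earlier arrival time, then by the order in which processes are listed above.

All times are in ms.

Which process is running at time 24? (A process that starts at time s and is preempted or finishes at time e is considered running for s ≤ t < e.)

J4

Gantt: | J1 0-8 | J2 8-10 | J3 10-20 | J4 20-29 | J5 29-35 |
Completion: J1=8  J2=10  J3=20  J4=29  J5=35
Turnaround (C−A): J1=8  J2=10  J3=20  J4=29  J5=35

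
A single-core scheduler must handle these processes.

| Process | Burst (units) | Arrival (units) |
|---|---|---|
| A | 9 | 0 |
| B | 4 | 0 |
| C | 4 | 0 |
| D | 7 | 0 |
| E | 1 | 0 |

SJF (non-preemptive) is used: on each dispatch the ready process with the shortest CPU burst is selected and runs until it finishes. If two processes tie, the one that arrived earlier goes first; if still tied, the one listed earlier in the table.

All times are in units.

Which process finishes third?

Timeline: | E 0-1 | B 1-5 | C 5-9 | D 9-16 | A 16-25 |
Completion: A=25  B=5  C=9  D=16  E=1
Turnaround (C−A): A=25  B=5  C=9  D=16  E=1
Finish order: E → B → C → D → A

C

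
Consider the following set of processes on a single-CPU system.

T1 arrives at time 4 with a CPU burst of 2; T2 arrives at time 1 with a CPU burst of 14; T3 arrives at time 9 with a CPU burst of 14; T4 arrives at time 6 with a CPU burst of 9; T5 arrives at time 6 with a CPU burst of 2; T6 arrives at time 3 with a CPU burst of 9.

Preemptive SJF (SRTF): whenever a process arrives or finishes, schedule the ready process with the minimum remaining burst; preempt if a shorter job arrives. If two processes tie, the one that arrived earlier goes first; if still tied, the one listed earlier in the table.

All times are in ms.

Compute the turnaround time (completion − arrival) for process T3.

42

Schedule: | idle 0-1 | T2 1-3 | T6 3-4 | T1 4-6 | T5 6-8 | T6 8-16 | T4 16-25 | T2 25-37 | T3 37-51 |
Completion: T1=6  T2=37  T3=51  T4=25  T5=8  T6=16
Turnaround (C−A): T1=2  T2=36  T3=42  T4=19  T5=2  T6=13
Turnaround(T3) = completion − arrival = 51 − 9 = 42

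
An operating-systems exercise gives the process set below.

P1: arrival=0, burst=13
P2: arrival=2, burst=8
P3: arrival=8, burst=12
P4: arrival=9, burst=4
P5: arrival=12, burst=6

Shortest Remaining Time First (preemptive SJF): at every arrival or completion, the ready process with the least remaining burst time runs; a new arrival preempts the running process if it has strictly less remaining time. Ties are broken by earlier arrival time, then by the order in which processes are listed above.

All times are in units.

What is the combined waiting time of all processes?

44

Gantt: | P1 0-2 | P2 2-10 | P4 10-14 | P5 14-20 | P1 20-31 | P3 31-43 |
Completion: P1=31  P2=10  P3=43  P4=14  P5=20
Turnaround (C−A): P1=31  P2=8  P3=35  P4=5  P5=8
Waiting = turnaround − burst: P1=18, P2=0, P3=23, P4=1, P5=2
Total waiting = 18 + 0 + 23 + 1 + 2 = 44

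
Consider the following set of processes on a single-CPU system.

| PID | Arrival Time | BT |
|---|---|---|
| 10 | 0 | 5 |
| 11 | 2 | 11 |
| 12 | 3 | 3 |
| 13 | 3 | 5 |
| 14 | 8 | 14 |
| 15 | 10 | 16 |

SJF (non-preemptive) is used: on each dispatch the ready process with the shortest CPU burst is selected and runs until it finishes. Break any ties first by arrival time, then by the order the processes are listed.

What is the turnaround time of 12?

Gantt: | 10 0-5 | 12 5-8 | 13 8-13 | 11 13-24 | 14 24-38 | 15 38-54 |
Completion: 10=5  11=24  12=8  13=13  14=38  15=54
Turnaround(12) = completion − arrival = 8 − 3 = 5

5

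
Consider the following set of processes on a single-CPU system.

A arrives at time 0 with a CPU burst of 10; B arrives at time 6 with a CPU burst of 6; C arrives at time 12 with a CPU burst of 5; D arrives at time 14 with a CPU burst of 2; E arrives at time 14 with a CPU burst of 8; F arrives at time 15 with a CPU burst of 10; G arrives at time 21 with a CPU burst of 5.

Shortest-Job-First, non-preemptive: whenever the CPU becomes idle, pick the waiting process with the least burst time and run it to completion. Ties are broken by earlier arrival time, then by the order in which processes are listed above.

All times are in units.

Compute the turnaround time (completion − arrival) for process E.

Gantt: | A 0-10 | B 10-16 | D 16-18 | C 18-23 | G 23-28 | E 28-36 | F 36-46 |
Completion: A=10  B=16  C=23  D=18  E=36  F=46  G=28
Turnaround(E) = completion − arrival = 36 − 14 = 22

22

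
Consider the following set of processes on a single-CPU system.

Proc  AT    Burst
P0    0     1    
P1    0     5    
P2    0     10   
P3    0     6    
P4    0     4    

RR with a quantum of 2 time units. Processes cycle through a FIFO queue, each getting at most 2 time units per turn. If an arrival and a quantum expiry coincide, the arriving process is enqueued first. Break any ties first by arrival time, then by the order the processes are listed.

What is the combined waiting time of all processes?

Timeline: | P0 0-1 | P1 1-3 | P2 3-5 | P3 5-7 | P4 7-9 | P1 9-11 | P2 11-13 | P3 13-15 | P4 15-17 | P1 17-18 | P2 18-20 | P3 20-22 | P2 22-26 |
Completion: P0=1  P1=18  P2=26  P3=22  P4=17
Turnaround (C−A): P0=1  P1=18  P2=26  P3=22  P4=17
Waiting = turnaround − burst: P0=0, P1=13, P2=16, P3=16, P4=13
Total waiting = 0 + 13 + 16 + 16 + 13 = 58

58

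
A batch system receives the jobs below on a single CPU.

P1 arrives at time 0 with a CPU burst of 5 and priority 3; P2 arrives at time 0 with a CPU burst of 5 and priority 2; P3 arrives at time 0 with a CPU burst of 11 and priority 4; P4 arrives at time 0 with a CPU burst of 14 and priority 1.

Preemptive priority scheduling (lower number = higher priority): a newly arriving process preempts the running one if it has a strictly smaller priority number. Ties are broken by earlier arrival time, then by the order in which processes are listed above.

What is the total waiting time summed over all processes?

Gantt: | P4 0-14 | P2 14-19 | P1 19-24 | P3 24-35 |
Completion: P1=24  P2=19  P3=35  P4=14
Turnaround (C−A): P1=24  P2=19  P3=35  P4=14
Waiting = turnaround − burst: P1=19, P2=14, P3=24, P4=0
Total waiting = 19 + 14 + 24 + 0 = 57

57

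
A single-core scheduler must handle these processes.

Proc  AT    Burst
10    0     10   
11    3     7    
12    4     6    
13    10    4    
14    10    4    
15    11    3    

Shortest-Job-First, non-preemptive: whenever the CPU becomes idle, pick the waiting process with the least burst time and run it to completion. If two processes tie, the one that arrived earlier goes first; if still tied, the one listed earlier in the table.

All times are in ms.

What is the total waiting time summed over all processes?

51

Schedule: | 10 0-10 | 13 10-14 | 15 14-17 | 14 17-21 | 12 21-27 | 11 27-34 |
Completion: 10=10  11=34  12=27  13=14  14=21  15=17
Turnaround (C−A): 10=10  11=31  12=23  13=4  14=11  15=6
Waiting = turnaround − burst: 10=0, 11=24, 12=17, 13=0, 14=7, 15=3
Total waiting = 0 + 24 + 17 + 0 + 7 + 3 = 51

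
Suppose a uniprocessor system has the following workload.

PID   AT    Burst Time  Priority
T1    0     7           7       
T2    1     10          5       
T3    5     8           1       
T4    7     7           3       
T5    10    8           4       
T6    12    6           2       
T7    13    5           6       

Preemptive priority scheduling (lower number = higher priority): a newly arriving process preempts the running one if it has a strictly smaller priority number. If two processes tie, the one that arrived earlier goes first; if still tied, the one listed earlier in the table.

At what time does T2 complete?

Gantt: | T1 0-1 | T2 1-5 | T3 5-13 | T6 13-19 | T4 19-26 | T5 26-34 | T2 34-40 | T7 40-45 | T1 45-51 |
Completion: T1=51  T2=40  T3=13  T4=26  T5=34  T6=19  T7=45
Turnaround (C−A): T1=51  T2=39  T3=8  T4=19  T5=24  T6=7  T7=32

40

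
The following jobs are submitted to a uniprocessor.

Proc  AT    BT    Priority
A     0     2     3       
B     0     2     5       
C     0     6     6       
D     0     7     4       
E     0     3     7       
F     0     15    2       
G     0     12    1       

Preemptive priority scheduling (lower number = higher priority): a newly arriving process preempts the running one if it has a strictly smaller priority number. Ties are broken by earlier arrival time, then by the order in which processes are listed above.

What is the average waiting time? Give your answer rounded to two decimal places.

26.57

Timeline: | G 0-12 | F 12-27 | A 27-29 | D 29-36 | B 36-38 | C 38-44 | E 44-47 |
Completion: A=29  B=38  C=44  D=36  E=47  F=27  G=12
Waiting times: A=27, B=36, C=38, D=29, E=44, F=12, G=0
Average waiting = (27+36+38+29+44+12+0) / 7 = 186/7 = 26.57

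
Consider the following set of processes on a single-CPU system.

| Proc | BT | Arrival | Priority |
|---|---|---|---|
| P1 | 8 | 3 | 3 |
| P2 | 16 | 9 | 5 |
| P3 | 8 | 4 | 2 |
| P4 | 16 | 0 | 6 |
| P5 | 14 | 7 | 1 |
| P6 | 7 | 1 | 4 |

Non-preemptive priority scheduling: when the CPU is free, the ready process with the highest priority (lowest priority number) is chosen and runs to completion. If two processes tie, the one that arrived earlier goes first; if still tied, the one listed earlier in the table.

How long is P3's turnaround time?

34

Gantt: | P4 0-16 | P5 16-30 | P3 30-38 | P1 38-46 | P6 46-53 | P2 53-69 |
Completion: P1=46  P2=69  P3=38  P4=16  P5=30  P6=53
Turnaround (C−A): P1=43  P2=60  P3=34  P4=16  P5=23  P6=52
Turnaround(P3) = completion − arrival = 38 − 4 = 34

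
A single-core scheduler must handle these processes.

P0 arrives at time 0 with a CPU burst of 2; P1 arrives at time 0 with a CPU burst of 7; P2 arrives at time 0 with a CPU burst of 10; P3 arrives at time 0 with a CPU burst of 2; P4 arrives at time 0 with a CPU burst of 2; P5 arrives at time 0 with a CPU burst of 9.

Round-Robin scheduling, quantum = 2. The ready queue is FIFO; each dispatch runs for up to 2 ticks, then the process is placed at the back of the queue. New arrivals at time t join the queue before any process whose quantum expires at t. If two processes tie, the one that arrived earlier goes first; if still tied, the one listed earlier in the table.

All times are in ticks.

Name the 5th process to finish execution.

Timeline: | P0 0-2 | P1 2-4 | P2 4-6 | P3 6-8 | P4 8-10 | P5 10-12 | P1 12-14 | P2 14-16 | P5 16-18 | P1 18-20 | P2 20-22 | P5 22-24 | P1 24-25 | P2 25-27 | P5 27-29 | P2 29-31 | P5 31-32 |
Completion: P0=2  P1=25  P2=31  P3=8  P4=10  P5=32
Finish order: P0 → P3 → P4 → P1 → P2 → P5

P2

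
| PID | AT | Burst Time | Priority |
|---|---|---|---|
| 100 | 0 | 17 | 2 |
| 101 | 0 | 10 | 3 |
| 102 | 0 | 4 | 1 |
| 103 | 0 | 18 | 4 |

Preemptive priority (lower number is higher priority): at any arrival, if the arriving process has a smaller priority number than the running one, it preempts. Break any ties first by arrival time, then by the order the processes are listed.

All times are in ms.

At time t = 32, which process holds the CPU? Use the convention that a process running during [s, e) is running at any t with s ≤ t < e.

Gantt: | 102 0-4 | 100 4-21 | 101 21-31 | 103 31-49 |
Completion: 100=21  101=31  102=4  103=49

103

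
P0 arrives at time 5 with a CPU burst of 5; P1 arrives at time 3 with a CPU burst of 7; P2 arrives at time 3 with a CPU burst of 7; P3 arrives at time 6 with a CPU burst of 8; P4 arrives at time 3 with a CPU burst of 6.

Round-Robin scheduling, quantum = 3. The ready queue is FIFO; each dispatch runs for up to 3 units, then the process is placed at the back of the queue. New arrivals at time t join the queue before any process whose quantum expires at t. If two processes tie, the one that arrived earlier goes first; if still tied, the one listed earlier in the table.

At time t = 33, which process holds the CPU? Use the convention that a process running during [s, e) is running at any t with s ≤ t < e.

Schedule: | idle 0-3 | P1 3-6 | P2 6-9 | P4 9-12 | P0 12-15 | P3 15-18 | P1 18-21 | P2 21-24 | P4 24-27 | P0 27-29 | P3 29-32 | P1 32-33 | P2 33-34 | P3 34-36 |
Completion: P0=29  P1=33  P2=34  P3=36  P4=27
Turnaround (C−A): P0=24  P1=30  P2=31  P3=30  P4=24

P2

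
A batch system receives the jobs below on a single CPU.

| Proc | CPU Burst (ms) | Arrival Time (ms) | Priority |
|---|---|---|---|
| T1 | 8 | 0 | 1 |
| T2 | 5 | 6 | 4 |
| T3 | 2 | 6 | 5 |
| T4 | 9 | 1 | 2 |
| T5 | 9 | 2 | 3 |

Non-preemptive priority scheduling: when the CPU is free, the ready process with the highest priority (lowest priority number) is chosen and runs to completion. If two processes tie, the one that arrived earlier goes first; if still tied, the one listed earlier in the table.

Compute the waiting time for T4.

7

Timeline: | T1 0-8 | T4 8-17 | T5 17-26 | T2 26-31 | T3 31-33 |
Completion: T1=8  T2=31  T3=33  T4=17  T5=26
Waiting(T4) = turnaround − burst = 16 − 9 = 7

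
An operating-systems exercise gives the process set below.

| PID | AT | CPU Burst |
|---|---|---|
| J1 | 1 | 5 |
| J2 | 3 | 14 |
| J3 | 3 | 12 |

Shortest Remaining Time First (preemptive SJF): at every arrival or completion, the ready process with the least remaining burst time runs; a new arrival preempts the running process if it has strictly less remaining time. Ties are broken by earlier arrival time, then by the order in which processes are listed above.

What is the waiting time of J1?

Gantt: | idle 0-1 | J1 1-6 | J3 6-18 | J2 18-32 |
Completion: J1=6  J2=32  J3=18
Waiting(J1) = turnaround − burst = 5 − 5 = 0

0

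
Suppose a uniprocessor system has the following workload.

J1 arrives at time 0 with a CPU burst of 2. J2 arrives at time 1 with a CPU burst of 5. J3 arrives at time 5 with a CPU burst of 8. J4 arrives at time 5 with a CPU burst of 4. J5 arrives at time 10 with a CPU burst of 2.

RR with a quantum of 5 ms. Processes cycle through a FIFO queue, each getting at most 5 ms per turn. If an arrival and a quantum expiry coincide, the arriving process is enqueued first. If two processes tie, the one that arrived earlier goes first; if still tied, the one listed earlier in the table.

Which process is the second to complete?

Schedule: | J1 0-2 | J2 2-7 | J3 7-12 | J4 12-16 | J5 16-18 | J3 18-21 |
Completion: J1=2  J2=7  J3=21  J4=16  J5=18
Finish order: J1 → J2 → J4 → J5 → J3

J2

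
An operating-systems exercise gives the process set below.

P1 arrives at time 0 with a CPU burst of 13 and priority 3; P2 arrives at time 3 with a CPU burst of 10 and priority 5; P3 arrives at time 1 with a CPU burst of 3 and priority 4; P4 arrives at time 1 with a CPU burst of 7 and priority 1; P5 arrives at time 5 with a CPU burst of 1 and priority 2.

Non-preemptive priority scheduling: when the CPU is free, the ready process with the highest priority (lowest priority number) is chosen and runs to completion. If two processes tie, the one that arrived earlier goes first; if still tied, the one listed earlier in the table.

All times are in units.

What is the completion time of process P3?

24

Schedule: | P1 0-13 | P4 13-20 | P5 20-21 | P3 21-24 | P2 24-34 |
Completion: P1=13  P2=34  P3=24  P4=20  P5=21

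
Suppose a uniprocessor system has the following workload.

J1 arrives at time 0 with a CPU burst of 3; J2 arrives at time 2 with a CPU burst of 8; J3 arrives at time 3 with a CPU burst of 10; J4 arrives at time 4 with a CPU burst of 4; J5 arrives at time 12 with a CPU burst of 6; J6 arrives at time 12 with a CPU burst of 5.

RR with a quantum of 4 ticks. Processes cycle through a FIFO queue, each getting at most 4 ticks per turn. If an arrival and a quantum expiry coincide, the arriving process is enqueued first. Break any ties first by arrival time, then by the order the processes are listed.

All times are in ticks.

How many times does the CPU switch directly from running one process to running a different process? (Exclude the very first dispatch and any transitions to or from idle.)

10

Gantt: | J1 0-3 | J2 3-7 | J3 7-11 | J4 11-15 | J2 15-19 | J3 19-23 | J5 23-27 | J6 27-31 | J3 31-33 | J5 33-35 | J6 35-36 |
Completion: J1=3  J2=19  J3=33  J4=15  J5=35  J6=36
Turnaround (C−A): J1=3  J2=17  J3=30  J4=11  J5=23  J6=24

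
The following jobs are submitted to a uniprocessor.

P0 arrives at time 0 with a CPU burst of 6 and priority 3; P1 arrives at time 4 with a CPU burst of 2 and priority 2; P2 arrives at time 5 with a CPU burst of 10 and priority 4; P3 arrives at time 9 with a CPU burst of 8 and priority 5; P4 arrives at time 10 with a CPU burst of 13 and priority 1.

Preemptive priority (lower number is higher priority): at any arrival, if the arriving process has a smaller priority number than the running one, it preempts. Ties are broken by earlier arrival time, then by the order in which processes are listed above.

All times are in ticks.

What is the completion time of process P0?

8

Schedule: | P0 0-4 | P1 4-6 | P0 6-8 | P2 8-10 | P4 10-23 | P2 23-31 | P3 31-39 |
Completion: P0=8  P1=6  P2=31  P3=39  P4=23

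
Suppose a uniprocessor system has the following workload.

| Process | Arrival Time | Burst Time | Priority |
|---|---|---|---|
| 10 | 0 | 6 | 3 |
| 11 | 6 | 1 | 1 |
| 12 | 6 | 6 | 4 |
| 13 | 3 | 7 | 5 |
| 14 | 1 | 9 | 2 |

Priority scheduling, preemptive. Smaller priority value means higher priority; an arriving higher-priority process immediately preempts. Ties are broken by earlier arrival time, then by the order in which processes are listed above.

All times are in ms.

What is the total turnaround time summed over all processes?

69

Schedule: | 10 0-1 | 14 1-6 | 11 6-7 | 14 7-11 | 10 11-16 | 12 16-22 | 13 22-29 |
Completion: 10=16  11=7  12=22  13=29  14=11
Turnaround = completion − arrival: 10=16, 11=1, 12=16, 13=26, 14=10
Total turnaround = 16 + 1 + 16 + 26 + 10 = 69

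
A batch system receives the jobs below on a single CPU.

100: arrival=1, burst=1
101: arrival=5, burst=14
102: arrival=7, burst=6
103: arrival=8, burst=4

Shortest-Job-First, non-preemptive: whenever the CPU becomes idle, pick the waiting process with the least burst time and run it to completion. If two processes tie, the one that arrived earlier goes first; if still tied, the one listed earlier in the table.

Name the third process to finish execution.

103

Timeline: | idle 0-1 | 100 1-2 | idle 2-5 | 101 5-19 | 103 19-23 | 102 23-29 |
Completion: 100=2  101=19  102=29  103=23
Turnaround (C−A): 100=1  101=14  102=22  103=15
Finish order: 100 → 101 → 103 → 102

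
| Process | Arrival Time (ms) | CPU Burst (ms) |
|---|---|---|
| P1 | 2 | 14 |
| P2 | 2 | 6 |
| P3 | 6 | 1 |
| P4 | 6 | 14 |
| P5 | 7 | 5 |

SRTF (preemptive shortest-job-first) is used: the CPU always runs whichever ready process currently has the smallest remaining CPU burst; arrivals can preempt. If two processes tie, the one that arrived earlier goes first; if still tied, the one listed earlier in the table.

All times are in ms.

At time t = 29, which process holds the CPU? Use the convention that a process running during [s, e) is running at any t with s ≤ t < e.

Timeline: | idle 0-2 | P2 2-6 | P3 6-7 | P2 7-9 | P5 9-14 | P1 14-28 | P4 28-42 |
Completion: P1=28  P2=9  P3=7  P4=42  P5=14

P4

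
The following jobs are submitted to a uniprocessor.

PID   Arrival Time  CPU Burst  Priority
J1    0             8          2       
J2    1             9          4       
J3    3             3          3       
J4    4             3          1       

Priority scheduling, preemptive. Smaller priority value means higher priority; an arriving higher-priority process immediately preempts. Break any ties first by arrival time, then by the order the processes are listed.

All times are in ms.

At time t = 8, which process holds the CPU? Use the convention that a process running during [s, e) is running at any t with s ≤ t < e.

J1

Schedule: | J1 0-4 | J4 4-7 | J1 7-11 | J3 11-14 | J2 14-23 |
Completion: J1=11  J2=23  J3=14  J4=7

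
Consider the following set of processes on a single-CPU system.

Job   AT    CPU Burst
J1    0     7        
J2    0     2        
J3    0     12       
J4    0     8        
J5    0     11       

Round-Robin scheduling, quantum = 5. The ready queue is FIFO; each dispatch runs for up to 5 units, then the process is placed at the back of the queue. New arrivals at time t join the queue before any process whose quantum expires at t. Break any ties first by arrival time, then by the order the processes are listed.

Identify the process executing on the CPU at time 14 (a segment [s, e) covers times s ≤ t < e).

Gantt: | J1 0-5 | J2 5-7 | J3 7-12 | J4 12-17 | J5 17-22 | J1 22-24 | J3 24-29 | J4 29-32 | J5 32-37 | J3 37-39 | J5 39-40 |
Completion: J1=24  J2=7  J3=39  J4=32  J5=40

J4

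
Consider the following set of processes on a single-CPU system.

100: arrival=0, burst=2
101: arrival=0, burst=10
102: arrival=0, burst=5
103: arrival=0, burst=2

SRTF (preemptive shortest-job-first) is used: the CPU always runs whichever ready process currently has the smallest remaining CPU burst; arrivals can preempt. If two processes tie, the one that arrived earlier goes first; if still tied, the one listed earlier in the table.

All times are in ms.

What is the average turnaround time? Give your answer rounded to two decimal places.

Gantt: | 100 0-2 | 103 2-4 | 102 4-9 | 101 9-19 |
Completion: 100=2  101=19  102=9  103=4
Turnaround times: 100=2, 101=19, 102=9, 103=4
Average turnaround = (2+19+9+4) / 4 = 34/4 = 8.50

8.50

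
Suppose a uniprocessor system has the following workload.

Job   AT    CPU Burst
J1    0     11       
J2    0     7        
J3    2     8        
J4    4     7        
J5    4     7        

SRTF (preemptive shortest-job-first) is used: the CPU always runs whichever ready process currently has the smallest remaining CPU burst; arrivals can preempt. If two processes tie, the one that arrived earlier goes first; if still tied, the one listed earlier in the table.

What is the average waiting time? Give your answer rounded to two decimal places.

Timeline: | J2 0-7 | J4 7-14 | J5 14-21 | J3 21-29 | J1 29-40 |
Completion: J1=40  J2=7  J3=29  J4=14  J5=21
Turnaround (C−A): J1=40  J2=7  J3=27  J4=10  J5=17
Waiting times: J1=29, J2=0, J3=19, J4=3, J5=10
Average waiting = (29+0+19+3+10) / 5 = 61/5 = 12.20

12.20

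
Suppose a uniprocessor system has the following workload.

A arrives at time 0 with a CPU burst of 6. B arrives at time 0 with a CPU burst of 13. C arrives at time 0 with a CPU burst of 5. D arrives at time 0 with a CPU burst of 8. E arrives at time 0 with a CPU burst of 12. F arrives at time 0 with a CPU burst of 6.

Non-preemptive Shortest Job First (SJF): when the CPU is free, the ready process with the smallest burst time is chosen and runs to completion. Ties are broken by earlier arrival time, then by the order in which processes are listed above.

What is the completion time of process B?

Gantt: | C 0-5 | A 5-11 | F 11-17 | D 17-25 | E 25-37 | B 37-50 |
Completion: A=11  B=50  C=5  D=25  E=37  F=17
Turnaround (C−A): A=11  B=50  C=5  D=25  E=37  F=17

50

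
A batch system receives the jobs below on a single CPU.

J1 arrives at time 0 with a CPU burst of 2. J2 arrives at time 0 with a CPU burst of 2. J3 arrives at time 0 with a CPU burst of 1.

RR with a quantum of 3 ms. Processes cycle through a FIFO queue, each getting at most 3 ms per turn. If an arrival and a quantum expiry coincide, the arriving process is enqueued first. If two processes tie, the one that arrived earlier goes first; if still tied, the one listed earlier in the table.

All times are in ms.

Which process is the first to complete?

J1

Timeline: | J1 0-2 | J2 2-4 | J3 4-5 |
Completion: J1=2  J2=4  J3=5
Turnaround (C−A): J1=2  J2=4  J3=5
Finish order: J1 → J2 → J3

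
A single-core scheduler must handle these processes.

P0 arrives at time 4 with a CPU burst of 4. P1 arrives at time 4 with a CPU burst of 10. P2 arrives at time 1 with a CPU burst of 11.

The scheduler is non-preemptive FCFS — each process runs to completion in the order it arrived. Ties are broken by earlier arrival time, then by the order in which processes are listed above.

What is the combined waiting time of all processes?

Timeline: | idle 0-1 | P2 1-12 | P0 12-16 | P1 16-26 |
Completion: P0=16  P1=26  P2=12
Waiting = turnaround − burst: P0=8, P1=12, P2=0
Total waiting = 8 + 12 + 0 = 20

20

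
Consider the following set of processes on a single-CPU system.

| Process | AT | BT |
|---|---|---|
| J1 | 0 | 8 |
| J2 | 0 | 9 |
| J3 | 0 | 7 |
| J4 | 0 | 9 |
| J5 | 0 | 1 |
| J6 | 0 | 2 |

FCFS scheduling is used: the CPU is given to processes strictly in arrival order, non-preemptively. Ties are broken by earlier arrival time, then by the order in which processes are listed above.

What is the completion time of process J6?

Schedule: | J1 0-8 | J2 8-17 | J3 17-24 | J4 24-33 | J5 33-34 | J6 34-36 |
Completion: J1=8  J2=17  J3=24  J4=33  J5=34  J6=36
Turnaround (C−A): J1=8  J2=17  J3=24  J4=33  J5=34  J6=36

36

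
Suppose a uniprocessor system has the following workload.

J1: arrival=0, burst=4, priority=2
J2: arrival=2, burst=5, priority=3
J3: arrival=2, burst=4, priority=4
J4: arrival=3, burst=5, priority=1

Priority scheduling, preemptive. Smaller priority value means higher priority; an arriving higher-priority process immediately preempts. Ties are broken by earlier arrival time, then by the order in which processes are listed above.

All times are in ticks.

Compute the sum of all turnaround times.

Schedule: | J1 0-3 | J4 3-8 | J1 8-9 | J2 9-14 | J3 14-18 |
Completion: J1=9  J2=14  J3=18  J4=8
Turnaround (C−A): J1=9  J2=12  J3=16  J4=5
Turnaround = completion − arrival: J1=9, J2=12, J3=16, J4=5
Total turnaround = 9 + 12 + 16 + 5 = 42

42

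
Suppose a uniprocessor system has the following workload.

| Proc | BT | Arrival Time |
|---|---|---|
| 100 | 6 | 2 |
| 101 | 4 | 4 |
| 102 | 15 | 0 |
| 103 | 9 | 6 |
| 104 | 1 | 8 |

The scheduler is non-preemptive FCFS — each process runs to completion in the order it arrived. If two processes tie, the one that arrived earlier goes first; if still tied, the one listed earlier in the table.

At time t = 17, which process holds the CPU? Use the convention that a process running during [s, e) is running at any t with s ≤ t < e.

100

Timeline: | 102 0-15 | 100 15-21 | 101 21-25 | 103 25-34 | 104 34-35 |
Completion: 100=21  101=25  102=15  103=34  104=35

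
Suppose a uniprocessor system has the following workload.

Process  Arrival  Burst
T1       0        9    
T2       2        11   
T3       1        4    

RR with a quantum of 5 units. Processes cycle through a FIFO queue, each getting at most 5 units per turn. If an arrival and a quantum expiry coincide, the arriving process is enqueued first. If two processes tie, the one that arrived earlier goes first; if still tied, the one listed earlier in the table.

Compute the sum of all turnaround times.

Gantt: | T1 0-5 | T3 5-9 | T2 9-14 | T1 14-18 | T2 18-24 |
Completion: T1=18  T2=24  T3=9
Turnaround = completion − arrival: T1=18, T2=22, T3=8
Total turnaround = 18 + 22 + 8 = 48

48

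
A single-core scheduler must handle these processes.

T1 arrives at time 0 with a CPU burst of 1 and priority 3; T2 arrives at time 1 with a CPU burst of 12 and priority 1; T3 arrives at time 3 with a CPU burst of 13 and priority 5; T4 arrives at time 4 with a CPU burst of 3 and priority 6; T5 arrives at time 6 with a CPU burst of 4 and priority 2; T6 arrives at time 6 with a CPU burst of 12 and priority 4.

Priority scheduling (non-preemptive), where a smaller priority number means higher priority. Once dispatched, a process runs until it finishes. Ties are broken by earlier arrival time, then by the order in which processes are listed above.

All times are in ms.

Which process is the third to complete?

T5

Schedule: | T1 0-1 | T2 1-13 | T5 13-17 | T6 17-29 | T3 29-42 | T4 42-45 |
Completion: T1=1  T2=13  T3=42  T4=45  T5=17  T6=29
Turnaround (C−A): T1=1  T2=12  T3=39  T4=41  T5=11  T6=23
Finish order: T1 → T2 → T5 → T6 → T3 → T4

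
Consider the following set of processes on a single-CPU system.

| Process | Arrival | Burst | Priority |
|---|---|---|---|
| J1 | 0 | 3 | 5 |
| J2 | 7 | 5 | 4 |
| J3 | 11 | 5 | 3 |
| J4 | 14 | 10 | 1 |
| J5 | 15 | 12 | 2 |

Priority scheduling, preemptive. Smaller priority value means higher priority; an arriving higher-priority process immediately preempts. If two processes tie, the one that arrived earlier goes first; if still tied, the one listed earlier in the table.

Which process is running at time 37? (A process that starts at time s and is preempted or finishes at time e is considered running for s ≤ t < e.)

Gantt: | J1 0-3 | idle 3-7 | J2 7-11 | J3 11-14 | J4 14-24 | J5 24-36 | J3 36-38 | J2 38-39 |
Completion: J1=3  J2=39  J3=38  J4=24  J5=36
Turnaround (C−A): J1=3  J2=32  J3=27  J4=10  J5=21

J3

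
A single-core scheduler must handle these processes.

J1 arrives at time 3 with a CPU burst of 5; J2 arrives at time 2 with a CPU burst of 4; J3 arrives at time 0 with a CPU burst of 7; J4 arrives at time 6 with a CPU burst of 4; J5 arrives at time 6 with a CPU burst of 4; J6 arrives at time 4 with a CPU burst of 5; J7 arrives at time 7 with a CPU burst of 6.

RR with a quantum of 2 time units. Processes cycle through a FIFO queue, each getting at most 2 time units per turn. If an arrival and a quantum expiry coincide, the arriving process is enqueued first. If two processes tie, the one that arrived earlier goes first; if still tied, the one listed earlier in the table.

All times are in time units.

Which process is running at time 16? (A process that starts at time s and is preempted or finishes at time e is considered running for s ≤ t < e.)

J3

Schedule: | J3 0-2 | J2 2-4 | J3 4-6 | J1 6-8 | J6 8-10 | J2 10-12 | J4 12-14 | J5 14-16 | J3 16-18 | J7 18-20 | J1 20-22 | J6 22-24 | J4 24-26 | J5 26-28 | J3 28-29 | J7 29-31 | J1 31-32 | J6 32-33 | J7 33-35 |
Completion: J1=32  J2=12  J3=29  J4=26  J5=28  J6=33  J7=35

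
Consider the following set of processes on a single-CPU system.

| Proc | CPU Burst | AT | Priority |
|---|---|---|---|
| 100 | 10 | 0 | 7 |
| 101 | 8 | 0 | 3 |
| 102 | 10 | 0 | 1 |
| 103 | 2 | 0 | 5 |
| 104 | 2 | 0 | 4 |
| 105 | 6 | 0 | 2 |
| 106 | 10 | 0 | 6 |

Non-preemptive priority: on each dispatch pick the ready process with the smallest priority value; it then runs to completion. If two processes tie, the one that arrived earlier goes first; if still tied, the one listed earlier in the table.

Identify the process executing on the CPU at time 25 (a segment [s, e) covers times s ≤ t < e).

Gantt: | 102 0-10 | 105 10-16 | 101 16-24 | 104 24-26 | 103 26-28 | 106 28-38 | 100 38-48 |
Completion: 100=48  101=24  102=10  103=28  104=26  105=16  106=38

104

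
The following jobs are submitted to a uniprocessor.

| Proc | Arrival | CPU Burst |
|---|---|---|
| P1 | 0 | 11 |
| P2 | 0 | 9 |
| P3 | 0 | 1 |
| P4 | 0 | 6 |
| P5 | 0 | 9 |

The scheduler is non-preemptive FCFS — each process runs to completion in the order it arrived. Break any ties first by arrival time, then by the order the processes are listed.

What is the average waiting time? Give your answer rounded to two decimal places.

15.80

Schedule: | P1 0-11 | P2 11-20 | P3 20-21 | P4 21-27 | P5 27-36 |
Completion: P1=11  P2=20  P3=21  P4=27  P5=36
Turnaround (C−A): P1=11  P2=20  P3=21  P4=27  P5=36
Waiting times: P1=0, P2=11, P3=20, P4=21, P5=27
Average waiting = (0+11+20+21+27) / 5 = 79/5 = 15.80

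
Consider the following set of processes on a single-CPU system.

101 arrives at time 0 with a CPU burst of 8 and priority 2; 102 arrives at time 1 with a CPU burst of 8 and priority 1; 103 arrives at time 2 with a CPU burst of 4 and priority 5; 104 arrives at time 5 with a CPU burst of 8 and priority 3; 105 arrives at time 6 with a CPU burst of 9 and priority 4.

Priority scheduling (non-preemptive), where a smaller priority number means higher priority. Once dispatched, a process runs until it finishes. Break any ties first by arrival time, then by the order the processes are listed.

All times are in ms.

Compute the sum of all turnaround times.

104

Schedule: | 101 0-8 | 102 8-16 | 104 16-24 | 105 24-33 | 103 33-37 |
Completion: 101=8  102=16  103=37  104=24  105=33
Turnaround = completion − arrival: 101=8, 102=15, 103=35, 104=19, 105=27
Total turnaround = 8 + 15 + 35 + 19 + 27 = 104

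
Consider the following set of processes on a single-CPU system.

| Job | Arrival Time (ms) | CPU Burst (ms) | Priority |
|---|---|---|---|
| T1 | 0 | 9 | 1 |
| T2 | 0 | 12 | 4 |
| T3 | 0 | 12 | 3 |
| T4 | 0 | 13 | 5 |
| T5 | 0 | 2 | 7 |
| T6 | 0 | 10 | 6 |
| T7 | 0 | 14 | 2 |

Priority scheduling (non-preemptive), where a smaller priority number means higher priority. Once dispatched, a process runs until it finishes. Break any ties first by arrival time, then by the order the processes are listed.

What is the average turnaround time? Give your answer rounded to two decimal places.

45.14

Schedule: | T1 0-9 | T7 9-23 | T3 23-35 | T2 35-47 | T4 47-60 | T6 60-70 | T5 70-72 |
Completion: T1=9  T2=47  T3=35  T4=60  T5=72  T6=70  T7=23
Turnaround (C−A): T1=9  T2=47  T3=35  T4=60  T5=72  T6=70  T7=23
Turnaround times: T1=9, T2=47, T3=35, T4=60, T5=72, T6=70, T7=23
Average turnaround = (9+47+35+60+72+70+23) / 7 = 316/7 = 45.14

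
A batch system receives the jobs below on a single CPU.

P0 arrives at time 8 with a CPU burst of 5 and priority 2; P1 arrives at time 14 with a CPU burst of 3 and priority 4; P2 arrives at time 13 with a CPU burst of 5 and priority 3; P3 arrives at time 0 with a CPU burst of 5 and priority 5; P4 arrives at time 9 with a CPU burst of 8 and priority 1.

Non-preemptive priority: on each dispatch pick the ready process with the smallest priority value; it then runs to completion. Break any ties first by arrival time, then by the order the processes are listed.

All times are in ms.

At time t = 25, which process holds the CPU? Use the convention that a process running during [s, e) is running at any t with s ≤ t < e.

Timeline: | P3 0-5 | idle 5-8 | P0 8-13 | P4 13-21 | P2 21-26 | P1 26-29 |
Completion: P0=13  P1=29  P2=26  P3=5  P4=21
Turnaround (C−A): P0=5  P1=15  P2=13  P3=5  P4=12

P2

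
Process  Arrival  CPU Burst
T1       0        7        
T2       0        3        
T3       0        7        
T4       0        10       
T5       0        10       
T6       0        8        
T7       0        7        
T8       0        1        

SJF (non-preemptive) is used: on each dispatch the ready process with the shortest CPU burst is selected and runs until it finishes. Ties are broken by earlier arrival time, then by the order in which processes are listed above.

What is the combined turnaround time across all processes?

Timeline: | T8 0-1 | T2 1-4 | T1 4-11 | T3 11-18 | T7 18-25 | T6 25-33 | T4 33-43 | T5 43-53 |
Completion: T1=11  T2=4  T3=18  T4=43  T5=53  T6=33  T7=25  T8=1
Turnaround = completion − arrival: T1=11, T2=4, T3=18, T4=43, T5=53, T6=33, T7=25, T8=1
Total turnaround = 11 + 4 + 18 + 43 + 53 + 33 + 25 + 1 = 188

188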